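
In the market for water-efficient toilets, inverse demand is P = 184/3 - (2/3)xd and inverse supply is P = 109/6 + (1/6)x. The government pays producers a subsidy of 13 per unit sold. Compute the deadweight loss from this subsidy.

Deadweight loss = 101.4

Pre-subsidy: 184/3 - (2/3)x = 109/6 + (1/6)x gives x* = 51.8 and P* = 26.8.
With the subsidy, sellers receive Ps = Pb + 13 for each unit, where Pb is the price buyers pay.
On the curves, Pb = 184/3 - (2/3)x and Ps = 109/6 + (1/6)x; the wedge Ps − Pb = 13 gives 109/6 + (1/6)x − (184/3 - (2/3)x) = 13, so x' = 67.4.
Then Pb = 184/3 − (2/3)·67.4 = 16.4 and Ps = 109/6 + (1/6)·67.4 = 29.4.
The subsidy expands output by 67.4 − 51.8 = 15.6 past the efficient level; on those units the gap between marginal cost and willingness to pay runs from 0 up to 13.
DWL = ½ × 13 × 15.6 = 101.4.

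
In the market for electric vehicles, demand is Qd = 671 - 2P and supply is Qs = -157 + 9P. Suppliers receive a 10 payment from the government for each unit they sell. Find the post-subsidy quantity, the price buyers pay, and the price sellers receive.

Pre-subsidy: 671 - 2P = -157 + 9P gives P* = 828/11, Q* = 5725/11.
With the subsidy, sellers receive Ps = Pb + 10 for each unit, where Pb is the price buyers pay.
Supply in terms of Pb becomes Qs = -157 + 9(Pb + 10) = -67 + 9Pb. Setting this equal to demand: 671 - 2Pb = -67 + 9Pb, so Pb = 738/11.
Sellers receive Ps = 738/11 + 10 = 848/11; Q' = 671 − 2·(738/11) = 5905/11.

Q' = 5905/11; buyers pay 738/11; sellers receive 848/11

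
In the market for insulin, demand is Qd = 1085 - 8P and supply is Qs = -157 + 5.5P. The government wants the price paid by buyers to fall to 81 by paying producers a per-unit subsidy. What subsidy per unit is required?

Required subsidy s = 27 per unit

At a buyer price of 81, quantity demanded is 1085 − 8·81 = 437.
Sellers supply 437 only when they receive Ps with -157 + 5.5·Ps = 437, i.e. Ps = 108.
s = Ps − Pb = 108 − 81 = 27.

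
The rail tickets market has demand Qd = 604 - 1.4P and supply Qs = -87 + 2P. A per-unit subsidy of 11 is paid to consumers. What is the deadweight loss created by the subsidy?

Pre-subsidy: 604 - 1.4P = -87 + 2P gives P* = 3455/17, Q* = 5431/17.
With the rebate, buyers effectively pay Pb = Ps − 11, where Ps is the price sellers receive.
Demand in terms of Ps becomes Qd = 604 − 1.4(Ps − 11) = 619.4 - 1.4Ps. Setting this equal to supply: 619.4 - 1.4Ps = -87 + 2Ps, so Ps = 3532/17.
Buyers pay Pb = 3532/17 − 11 = 3345/17; Q' = -87 + 2·(3532/17) = 5585/17.
The subsidy expands output by 5585/17 − 5431/17 = 154/17 past the efficient level; on those units the gap between marginal cost and willingness to pay runs from 0 up to 11.
DWL = ½ × 11 × 154/17 = 847/17.

Deadweight loss = 847/17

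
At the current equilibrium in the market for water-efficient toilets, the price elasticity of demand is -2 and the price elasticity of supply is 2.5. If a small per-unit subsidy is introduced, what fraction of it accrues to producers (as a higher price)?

Producer share = 4/9

For a small subsidy around the equilibrium, the benefit split depends on the relative slopes, which at a point are proportional to the elasticities.
Buyer share = εs/(εs + |εd|) = 2.5/(2.5 + 2) = 5/9; seller share = |εd|/(εs + |εd|) = 4/9.
So producers capture 4/9 of the subsidy.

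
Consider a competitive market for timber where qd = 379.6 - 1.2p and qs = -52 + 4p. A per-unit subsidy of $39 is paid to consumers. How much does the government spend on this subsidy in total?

Government cost = $12324

Pre-subsidy: 379.6 - 1.2p = -52 + 4p gives p* = 83, q* = 280.
With the rebate, buyers effectively pay pb = ps − 39, where ps is the price sellers receive.
Demand in terms of ps becomes qd = 379.6 − 1.2(ps − 39) = 426.4 - 1.2ps. Setting this equal to supply: 426.4 - 1.2ps = -52 + 4ps, so ps = 92.
Buyers pay pb = 92 − 39 = 53; q' = -52 + 4·92 = 316.
Government outlay = subsidy × quantity = 39 × 316 = 12324.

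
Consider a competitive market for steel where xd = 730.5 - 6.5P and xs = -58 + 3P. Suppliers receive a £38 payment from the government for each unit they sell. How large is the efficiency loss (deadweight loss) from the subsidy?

Pre-subsidy: 730.5 - 6.5P = -58 + 3P gives P* = 83, x* = 191.
With the subsidy, sellers receive Ps = Pb + 38 for each unit, where Pb is the price buyers pay.
Supply in terms of Pb becomes xs = -58 + 3(Pb + 38) = 56 + 3Pb. Setting this equal to demand: 730.5 - 6.5Pb = 56 + 3Pb, so Pb = 71.
Sellers receive Ps = 71 + 38 = 109; x' = 730.5 − 6.5·71 = 269.
The subsidy expands output by 269 − 191 = 78 past the efficient level; on those units the gap between marginal cost and willingness to pay runs from 0 up to 38.
DWL = ½ × 38 × 78 = 1482.

Deadweight loss = £1482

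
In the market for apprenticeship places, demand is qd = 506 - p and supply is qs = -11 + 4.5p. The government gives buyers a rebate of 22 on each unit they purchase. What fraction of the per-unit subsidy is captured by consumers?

Pre-subsidy: 506 - p = -11 + 4.5p gives p* = 94, q* = 412.
With the rebate, buyers effectively pay pb = ps − 22, where ps is the price sellers receive.
Demand in terms of ps becomes qd = 506 − 1(ps − 22) = 528 - ps. Setting this equal to supply: 528 - ps = -11 + 4.5ps, so ps = 98.
Buyers pay pb = 98 − 22 = 76; q' = -11 + 4.5·98 = 430.
Buyers' price falls by p* − pb = 94 − 76 = 18; sellers' price rises by ps − p* = 98 − 94 = 4.
So consumers capture 18/22 = 9/11 of each unit of subsidy.

Consumer share = 9/11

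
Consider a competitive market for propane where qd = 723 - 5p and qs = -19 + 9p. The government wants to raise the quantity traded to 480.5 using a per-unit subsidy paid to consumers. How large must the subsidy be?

At q = 480.5, invert demand for the buyer price: pb = (723 − 480.5)/5 = 48.5; invert supply for the seller price: ps = (480.5 − (-19))/9 = 55.5.
The subsidy must fill the gap: s = ps − pb = 55.5 − 48.5 = 7.

Required subsidy s = 7 per unit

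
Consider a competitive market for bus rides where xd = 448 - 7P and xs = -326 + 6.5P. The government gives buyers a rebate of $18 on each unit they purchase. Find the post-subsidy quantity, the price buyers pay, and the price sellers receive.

Pre-subsidy: 448 - 7P = -326 + 6.5P gives P* = 172/3, x* = 140/3.
With the rebate, buyers effectively pay Pb = Ps − 18, where Ps is the price sellers receive.
Demand in terms of Ps becomes xd = 448 − 7(Ps − 18) = 574 - 7Ps. Setting this equal to supply: 574 - 7Ps = -326 + 6.5Ps, so Ps = 200/3.
Buyers pay Pb = 200/3 − 18 = 146/3; x' = -326 + 6.5·(200/3) = 322/3.

x' = 322/3; buyers pay 146/3; sellers receive 200/3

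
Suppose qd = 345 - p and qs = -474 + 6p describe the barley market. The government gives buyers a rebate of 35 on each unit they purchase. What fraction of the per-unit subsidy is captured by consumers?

Pre-subsidy: 345 - p = -474 + 6p gives p* = 117, q* = 228.
With the rebate, buyers effectively pay pb = ps − 35, where ps is the price sellers receive.
Demand in terms of ps becomes qd = 345 − 1(ps − 35) = 380 - ps. Setting this equal to supply: 380 - ps = -474 + 6ps, so ps = 122.
Buyers pay pb = 122 − 35 = 87; q' = -474 + 6·122 = 258.
Buyers' price falls by p* − pb = 117 − 87 = 30; sellers' price rises by ps − p* = 122 − 117 = 5.
So consumers capture 30/35 = 6/7 of each unit of subsidy.

Consumer share = 6/7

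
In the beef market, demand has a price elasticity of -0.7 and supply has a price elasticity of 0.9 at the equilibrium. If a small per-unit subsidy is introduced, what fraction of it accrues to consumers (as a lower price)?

Consumer share = 0.5625

For a small subsidy around the equilibrium, the benefit split depends on the relative slopes, which at a point are proportional to the elasticities.
Buyer share = εs/(εs + |εd|) = 0.9/(0.9 + 0.7) = 0.5625; seller share = |εd|/(εs + |εd|) = 0.4375.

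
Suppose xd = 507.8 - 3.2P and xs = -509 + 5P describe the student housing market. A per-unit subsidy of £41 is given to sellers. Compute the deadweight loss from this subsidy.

Pre-subsidy: 507.8 - 3.2P = -509 + 5P gives P* = 124, x* = 111.
With the subsidy, sellers receive Ps = Pb + 41 for each unit, where Pb is the price buyers pay.
Supply in terms of Pb becomes xs = -509 + 5(Pb + 41) = -304 + 5Pb. Setting this equal to demand: 507.8 - 3.2Pb = -304 + 5Pb, so Pb = 99.
Sellers receive Ps = 99 + 41 = 140; x' = 507.8 − 3.2·99 = 191.
The subsidy expands output by 191 − 111 = 80 past the efficient level; on those units the gap between marginal cost and willingness to pay runs from 0 up to 41.
DWL = ½ × 41 × 80 = 1640.

Deadweight loss = £1640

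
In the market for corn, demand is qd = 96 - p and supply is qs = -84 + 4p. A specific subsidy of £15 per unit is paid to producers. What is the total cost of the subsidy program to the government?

Pre-subsidy: 96 - p = -84 + 4p gives p* = 36, q* = 60.
With the subsidy, sellers receive ps = pb + 15 for each unit, where pb is the price buyers pay.
Supply in terms of pb becomes qs = -84 + 4(pb + 15) = -24 + 4pb. Setting this equal to demand: 96 - pb = -24 + 4pb, so pb = 24.
Sellers receive ps = 24 + 15 = 39; q' = 96 − 1·24 = 72.
Government outlay = subsidy × quantity = 15 × 72 = 1080.

Government cost = £1080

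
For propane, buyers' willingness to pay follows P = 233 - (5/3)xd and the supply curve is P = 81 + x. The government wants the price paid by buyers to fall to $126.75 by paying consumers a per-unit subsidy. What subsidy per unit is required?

Required subsidy s = $18 per unit

At a buyer price of 126.75, quantity demanded is 139.8 − 0.6·126.75 = 63.75.
Sellers supply 63.75 only when they receive Ps = 81 + 1·63.75 = 144.75.
s = Ps − Pb = 144.75 − 126.75 = 18.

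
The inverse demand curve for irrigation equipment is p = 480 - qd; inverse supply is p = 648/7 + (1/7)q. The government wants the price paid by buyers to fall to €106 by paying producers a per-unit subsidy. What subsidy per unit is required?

Required subsidy s = €40 per unit

At a buyer price of 106, quantity demanded is 480 − 1·106 = 374.
Sellers supply 374 only when they receive ps = 648/7 + (1/7)·374 = 146.
s = ps − pb = 146 − 106 = 40.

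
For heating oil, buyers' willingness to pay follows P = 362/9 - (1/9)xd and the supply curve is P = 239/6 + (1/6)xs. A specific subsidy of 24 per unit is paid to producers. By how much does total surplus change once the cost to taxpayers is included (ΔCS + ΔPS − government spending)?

Pre-subsidy: 362/9 - (1/9)x = 239/6 + (1/6)x gives x* = 1.4 and P* = 601/15.
With the subsidy, sellers receive Ps = Pb + 24 for each unit, where Pb is the price buyers pay.
On the curves, Pb = 362/9 - (1/9)x and Ps = 239/6 + (1/6)x; the wedge Ps − Pb = 24 gives 239/6 + (1/6)x − (362/9 - (1/9)x) = 24, so x' = 87.8.
Then Pb = 362/9 − (1/9)·87.8 = 457/15 and Ps = 239/6 + (1/6)·87.8 = 817/15.
ΔCS = ½(1.4 + 87.8)(601/15 − 457/15) = 428.16; ΔPS = ½(1.4 + 87.8)(817/15 − 601/15) = 642.24.
Government spending = 24 × 87.8 = 2107.2.
Net change = 428.16 + 642.24 − 2107.2 = -1036.8. The loss equals the DWL triangle ½·24·86.4.

Net change in total surplus = -1036.8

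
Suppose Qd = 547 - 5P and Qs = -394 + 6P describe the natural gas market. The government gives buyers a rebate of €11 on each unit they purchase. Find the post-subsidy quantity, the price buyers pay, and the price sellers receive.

Pre-subsidy: 547 - 5P = -394 + 6P gives P* = 941/11, Q* = 1312/11.
With the rebate, buyers effectively pay Pb = Ps − 11, where Ps is the price sellers receive.
Demand in terms of Ps becomes Qd = 547 − 5(Ps − 11) = 602 - 5Ps. Setting this equal to supply: 602 - 5Ps = -394 + 6Ps, so Ps = 996/11.
Buyers pay Pb = 996/11 − 11 = 875/11; Q' = -394 + 6·(996/11) = 1642/11.

Q' = 1642/11; buyers pay 875/11; sellers receive 996/11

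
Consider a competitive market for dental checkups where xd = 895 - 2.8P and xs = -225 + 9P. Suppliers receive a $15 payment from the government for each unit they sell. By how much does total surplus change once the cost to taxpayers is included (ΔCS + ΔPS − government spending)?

Pre-subsidy: 895 - 2.8P = -225 + 9P gives P* = 5600/59, x* = 37125/59.
With the subsidy, sellers receive Ps = Pb + 15 for each unit, where Pb is the price buyers pay.
Supply in terms of Pb becomes xs = -225 + 9(Pb + 15) = -90 + 9Pb. Setting this equal to demand: 895 - 2.8Pb = -90 + 9Pb, so Pb = 4925/59.
Sellers receive Ps = 4925/59 + 15 = 5810/59; x' = 895 − 2.8·(4925/59) = 39015/59.
ΔCS = ½(37125/59 + 39015/59)(5600/59 − 4925/59) = 25697250/3481; ΔPS = ½(37125/59 + 39015/59)(5810/59 − 5600/59) = 7994700/3481.
Government spending = 15 × 39015/59 = 585225/59.
Net change = 25697250/3481 + 7994700/3481 − 585225/59 = -14175/59. The loss equals the DWL triangle ½·15·1890/59.

Net change in total surplus = -14175/59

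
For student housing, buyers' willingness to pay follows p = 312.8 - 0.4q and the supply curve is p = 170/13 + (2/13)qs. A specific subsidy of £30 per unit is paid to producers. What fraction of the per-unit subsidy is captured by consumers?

Pre-subsidy: 312.8 - 0.4q = 170/13 + (2/13)q gives q* = 3247/6 and p* = 289/3.
With the subsidy, sellers receive ps = pb + 30 for each unit, where pb is the price buyers pay.
On the curves, pb = 312.8 - 0.4q and ps = 170/13 + (2/13)q; the wedge ps − pb = 30 gives 170/13 + (2/13)q − (312.8 - 0.4q) = 30, so q' = 1786/3.
Then pb = 312.8 − 0.4·(1786/3) = 224/3 and ps = 170/13 + (2/13)·(1786/3) = 314/3.
Buyers' price falls by p* − pb = 289/3 − 224/3 = 65/3; sellers' price rises by ps − p* = 314/3 − 289/3 = 25/3.
So consumers capture (65/3)/30 = 13/18 of each unit of subsidy.

Consumer share = 13/18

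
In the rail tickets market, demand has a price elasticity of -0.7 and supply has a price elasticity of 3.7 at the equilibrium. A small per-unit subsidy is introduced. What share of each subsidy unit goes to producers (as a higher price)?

For a small subsidy around the equilibrium, the benefit split depends on the relative slopes, which at a point are proportional to the elasticities.
Buyer share = εs/(εs + |εd|) = 3.7/(3.7 + 0.7) = 37/44; seller share = |εd|/(εs + |εd|) = 7/44.
So producers capture 7/44 of the subsidy.

Producer share = 7/44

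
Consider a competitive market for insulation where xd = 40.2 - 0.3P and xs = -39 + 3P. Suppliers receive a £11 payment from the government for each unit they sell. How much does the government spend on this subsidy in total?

Pre-subsidy: 40.2 - 0.3P = -39 + 3P gives P* = 24, x* = 33.
With the subsidy, sellers receive Ps = Pb + 11 for each unit, where Pb is the price buyers pay.
Supply in terms of Pb becomes xs = -39 + 3(Pb + 11) = -6 + 3Pb. Setting this equal to demand: 40.2 - 0.3Pb = -6 + 3Pb, so Pb = 14.
Sellers receive Ps = 14 + 11 = 25; x' = 40.2 − 0.3·14 = 36.
Government outlay = subsidy × quantity = 11 × 36 = 396.

Government cost = £396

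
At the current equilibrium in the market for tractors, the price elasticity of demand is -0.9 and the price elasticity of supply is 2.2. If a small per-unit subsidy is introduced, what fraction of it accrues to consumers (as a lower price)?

For a small subsidy around the equilibrium, the benefit split depends on the relative slopes, which at a point are proportional to the elasticities.
Buyer share = εs/(εs + |εd|) = 2.2/(2.2 + 0.9) = 22/31; seller share = |εd|/(εs + |εd|) = 9/31.

Consumer share = 22/31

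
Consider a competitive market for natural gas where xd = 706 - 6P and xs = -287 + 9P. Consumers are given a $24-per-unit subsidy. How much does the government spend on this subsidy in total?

Pre-subsidy: 706 - 6P = -287 + 9P gives P* = 66.2, x* = 308.8.
With the rebate, buyers effectively pay Pb = Ps − 24, where Ps is the price sellers receive.
Demand in terms of Ps becomes xd = 706 − 6(Ps − 24) = 850 - 6Ps. Setting this equal to supply: 850 - 6Ps = -287 + 9Ps, so Ps = 75.8.
Buyers pay Pb = 75.8 − 24 = 51.8; x' = -287 + 9·75.8 = 395.2.
Government outlay = subsidy × quantity = 24 × 395.2 = 9484.8.

Government cost = $9484.8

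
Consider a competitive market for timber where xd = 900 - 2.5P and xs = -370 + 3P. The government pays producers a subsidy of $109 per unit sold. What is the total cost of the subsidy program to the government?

Pre-subsidy: 900 - 2.5P = -370 + 3P gives P* = 2540/11, x* = 3550/11.
With the subsidy, sellers receive Ps = Pb + 109 for each unit, where Pb is the price buyers pay.
Supply in terms of Pb becomes xs = -370 + 3(Pb + 109) = -43 + 3Pb. Setting this equal to demand: 900 - 2.5Pb = -43 + 3Pb, so Pb = 1886/11.
Sellers receive Ps = 1886/11 + 109 = 3085/11; x' = 900 − 2.5·(1886/11) = 5185/11.
Government outlay = subsidy × quantity = 109 × 5185/11 = 565165/11.

Government cost = 565165/11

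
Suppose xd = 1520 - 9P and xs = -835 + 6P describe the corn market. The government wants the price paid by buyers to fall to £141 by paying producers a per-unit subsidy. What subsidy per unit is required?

Required subsidy s = £40 per unit

At a buyer price of 141, quantity demanded is 1520 − 9·141 = 251.
Sellers supply 251 only when they receive Ps with -835 + 6·Ps = 251, i.e. Ps = 181.
s = Ps − Pb = 181 − 141 = 40.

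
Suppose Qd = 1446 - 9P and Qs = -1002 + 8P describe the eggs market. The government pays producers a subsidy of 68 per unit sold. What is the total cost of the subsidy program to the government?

Pre-subsidy: 1446 - 9P = -1002 + 8P gives P* = 144, Q* = 150.
With the subsidy, sellers receive Ps = Pb + 68 for each unit, where Pb is the price buyers pay.
Supply in terms of Pb becomes Qs = -1002 + 8(Pb + 68) = -458 + 8Pb. Setting this equal to demand: 1446 - 9Pb = -458 + 8Pb, so Pb = 112.
Sellers receive Ps = 112 + 68 = 180; Q' = 1446 − 9·112 = 438.
Government outlay = subsidy × quantity = 68 × 438 = 29784.

Government cost = 29784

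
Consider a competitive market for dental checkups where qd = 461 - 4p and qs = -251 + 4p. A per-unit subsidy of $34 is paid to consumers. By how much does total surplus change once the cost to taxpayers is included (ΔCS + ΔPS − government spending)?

Net change in total surplus = -$1156

Pre-subsidy: 461 - 4p = -251 + 4p gives p* = 89, q* = 105.
With the rebate, buyers effectively pay pb = ps − 34, where ps is the price sellers receive.
Demand in terms of ps becomes qd = 461 − 4(ps − 34) = 597 - 4ps. Setting this equal to supply: 597 - 4ps = -251 + 4ps, so ps = 106.
Buyers pay pb = 106 − 34 = 72; q' = -251 + 4·106 = 173.
ΔCS = ½(105 + 173)(89 − 72) = 2363; ΔPS = ½(105 + 173)(106 − 89) = 2363.
Government spending = 34 × 173 = 5882.
Net change = 2363 + 2363 − 5882 = -1156. The loss equals the DWL triangle ½·34·68.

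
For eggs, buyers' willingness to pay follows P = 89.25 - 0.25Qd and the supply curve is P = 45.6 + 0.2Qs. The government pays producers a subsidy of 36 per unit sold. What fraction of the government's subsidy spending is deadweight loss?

DWL / government spending = 40/177

Pre-subsidy: 89.25 - 0.25Q = 45.6 + 0.2Q gives Q* = 97 and P* = 65.
With the subsidy, sellers receive Ps = Pb + 36 for each unit, where Pb is the price buyers pay.
On the curves, Pb = 89.25 - 0.25Q and Ps = 45.6 + 0.2Q; the wedge Ps − Pb = 36 gives 45.6 + 0.2Q − (89.25 - 0.25Q) = 36, so Q' = 177.
Then Pb = 89.25 − 0.25·177 = 45 and Ps = 45.6 + 0.2·177 = 81.
ΔCS = ½(97 + 177)(65 − 45) = 2740; ΔPS = ½(97 + 177)(81 − 65) = 2192.
Government spending = 36 × 177 = 6372.
DWL = ½ × 36 × (177 − 97) = 1440; fraction = 1440 / 6372 = 40/177.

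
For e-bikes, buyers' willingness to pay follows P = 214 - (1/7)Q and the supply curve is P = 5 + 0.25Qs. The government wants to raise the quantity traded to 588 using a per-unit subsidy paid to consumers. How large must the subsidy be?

At Q = 588, from the demand curve buyers pay Pb = 214 − (1/7)·588 = 130; from the supply curve sellers need Ps = 5 + 0.25·588 = 152.
The subsidy must fill the gap: s = Ps − Pb = 152 − 130 = 22.

Required subsidy s = 22 per unit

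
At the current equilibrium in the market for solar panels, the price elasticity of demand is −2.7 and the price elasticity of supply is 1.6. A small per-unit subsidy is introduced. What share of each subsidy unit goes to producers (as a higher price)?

For a small subsidy around the equilibrium, the benefit split depends on the relative slopes, which at a point are proportional to the elasticities.
Buyer share = εs/(εs + |εd|) = 1.6/(1.6 + 2.7) = 16/43; seller share = |εd|/(εs + |εd|) = 27/43.
So producers capture 27/43 of the subsidy.

Producer share = 27/43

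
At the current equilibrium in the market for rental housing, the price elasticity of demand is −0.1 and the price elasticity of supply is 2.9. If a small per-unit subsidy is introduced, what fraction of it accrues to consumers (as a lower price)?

For a small subsidy around the equilibrium, the benefit split depends on the relative slopes, which at a point are proportional to the elasticities.
Buyer share = εs/(εs + |εd|) = 2.9/(2.9 + 0.1) = 29/30; seller share = |εd|/(εs + |εd|) = 1/30.

Consumer share = 29/30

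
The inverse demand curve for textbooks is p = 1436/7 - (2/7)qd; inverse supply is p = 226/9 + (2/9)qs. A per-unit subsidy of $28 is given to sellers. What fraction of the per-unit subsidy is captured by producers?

Pre-subsidy: 1436/7 - (2/7)q = 226/9 + (2/9)q gives q* = 354.4375 and p* = 103.875.
With the subsidy, sellers receive ps = pb + 28 for each unit, where pb is the price buyers pay.
On the curves, pb = 1436/7 - (2/7)q and ps = 226/9 + (2/9)q; the wedge ps − pb = 28 gives 226/9 + (2/9)q − (1436/7 - (2/7)q) = 28, so q' = 409.5625.
Then pb = 1436/7 − (2/7)·409.5625 = 88.125 and ps = 226/9 + (2/9)·409.5625 = 116.125.
Buyers' price falls by p* − pb = 103.875 − 88.125 = 15.75; sellers' price rises by ps − p* = 116.125 − 103.875 = 12.25.
So producers capture 12.25/28 = 0.4375 of each unit of subsidy.

Producer share = 0.4375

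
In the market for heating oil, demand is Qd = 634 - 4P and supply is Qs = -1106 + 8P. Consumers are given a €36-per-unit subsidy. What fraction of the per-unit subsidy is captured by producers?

Pre-subsidy: 634 - 4P = -1106 + 8P gives P* = 145, Q* = 54.
With the rebate, buyers effectively pay Pb = Ps − 36, where Ps is the price sellers receive.
Demand in terms of Ps becomes Qd = 634 − 4(Ps − 36) = 778 - 4Ps. Setting this equal to supply: 778 - 4Ps = -1106 + 8Ps, so Ps = 157.
Buyers pay Pb = 157 − 36 = 121; Q' = -1106 + 8·157 = 150.
Buyers' price falls by P* − Pb = 145 − 121 = 24; sellers' price rises by Ps − P* = 157 − 145 = 12.
So producers capture 12/36 = 1/3 of each unit of subsidy.

Producer share = 1/3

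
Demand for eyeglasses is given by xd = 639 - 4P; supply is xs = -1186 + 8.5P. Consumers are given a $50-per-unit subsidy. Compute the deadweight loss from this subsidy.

Deadweight loss = $3400

Pre-subsidy: 639 - 4P = -1186 + 8.5P gives P* = 146, x* = 55.
With the rebate, buyers effectively pay Pb = Ps − 50, where Ps is the price sellers receive.
Demand in terms of Ps becomes xd = 639 − 4(Ps − 50) = 839 - 4Ps. Setting this equal to supply: 839 - 4Ps = -1186 + 8.5Ps, so Ps = 162.
Buyers pay Pb = 162 − 50 = 112; x' = -1186 + 8.5·162 = 191.
The subsidy expands output by 191 − 55 = 136 past the efficient level; on those units the gap between marginal cost and willingness to pay runs from 0 up to 50.
DWL = ½ × 50 × 136 = 3400.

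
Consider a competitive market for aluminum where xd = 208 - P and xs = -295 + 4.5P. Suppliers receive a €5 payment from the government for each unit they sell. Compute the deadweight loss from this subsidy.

Pre-subsidy: 208 - P = -295 + 4.5P gives P* = 1006/11, x* = 1282/11.
With the subsidy, sellers receive Ps = Pb + 5 for each unit, where Pb is the price buyers pay.
Supply in terms of Pb becomes xs = -295 + 4.5(Pb + 5) = -272.5 + 4.5Pb. Setting this equal to demand: 208 - Pb = -272.5 + 4.5Pb, so Pb = 961/11.
Sellers receive Ps = 961/11 + 5 = 1016/11; x' = 208 − 1·(961/11) = 1327/11.
The subsidy expands output by 1327/11 − 1282/11 = 45/11 past the efficient level; on those units the gap between marginal cost and willingness to pay runs from 0 up to 5.
DWL = ½ × 5 × 45/11 = 225/22.

Deadweight loss = 225/22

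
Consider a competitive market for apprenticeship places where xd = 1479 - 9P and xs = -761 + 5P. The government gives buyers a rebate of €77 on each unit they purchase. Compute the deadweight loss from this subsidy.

Pre-subsidy: 1479 - 9P = -761 + 5P gives P* = 160, x* = 39.
With the rebate, buyers effectively pay Pb = Ps − 77, where Ps is the price sellers receive.
Demand in terms of Ps becomes xd = 1479 − 9(Ps − 77) = 2172 - 9Ps. Setting this equal to supply: 2172 - 9Ps = -761 + 5Ps, so Ps = 209.5.
Buyers pay Pb = 209.5 − 77 = 132.5; x' = -761 + 5·209.5 = 286.5.
The subsidy expands output by 286.5 − 39 = 247.5 past the efficient level; on those units the gap between marginal cost and willingness to pay runs from 0 up to 77.
DWL = ½ × 77 × 247.5 = 9528.75.

Deadweight loss = €9528.75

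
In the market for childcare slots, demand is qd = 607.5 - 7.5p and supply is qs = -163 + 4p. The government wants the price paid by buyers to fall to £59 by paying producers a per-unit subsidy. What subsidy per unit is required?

At a buyer price of 59, quantity demanded is 607.5 − 7.5·59 = 165.
Sellers supply 165 only when they receive ps with -163 + 4·ps = 165, i.e. ps = 82.
s = ps − pb = 82 − 59 = 23.

Required subsidy s = £23 per unit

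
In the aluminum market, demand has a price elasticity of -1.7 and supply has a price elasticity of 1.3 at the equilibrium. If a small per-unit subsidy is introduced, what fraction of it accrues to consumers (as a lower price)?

Consumer share = 13/30

For a small subsidy around the equilibrium, the benefit split depends on the relative slopes, which at a point are proportional to the elasticities.
Buyer share = εs/(εs + |εd|) = 1.3/(1.3 + 1.7) = 13/30; seller share = |εd|/(εs + |εd|) = 17/30.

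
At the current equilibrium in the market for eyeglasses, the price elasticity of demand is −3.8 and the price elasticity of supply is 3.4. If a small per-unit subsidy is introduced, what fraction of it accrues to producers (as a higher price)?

For a small subsidy around the equilibrium, the benefit split depends on the relative slopes, which at a point are proportional to the elasticities.
Buyer share = εs/(εs + |εd|) = 3.4/(3.4 + 3.8) = 17/36; seller share = |εd|/(εs + |εd|) = 19/36.
So producers capture 19/36 of the subsidy.

Producer share = 19/36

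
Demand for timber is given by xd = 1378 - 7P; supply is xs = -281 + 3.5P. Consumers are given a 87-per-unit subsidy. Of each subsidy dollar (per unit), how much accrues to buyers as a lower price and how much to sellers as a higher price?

Buyers gain 29 per unit; sellers gain 58 per unit

Pre-subsidy: 1378 - 7P = -281 + 3.5P gives P* = 158, x* = 272.
With the rebate, buyers effectively pay Pb = Ps − 87, where Ps is the price sellers receive.
Demand in terms of Ps becomes xd = 1378 − 7(Ps − 87) = 1987 - 7Ps. Setting this equal to supply: 1987 - 7Ps = -281 + 3.5Ps, so Ps = 216.
Buyers pay Pb = 216 − 87 = 129; x' = -281 + 3.5·216 = 475.
Buyers' price falls by P* − Pb = 158 − 129 = 29; sellers' price rises by Ps − P* = 216 − 158 = 58.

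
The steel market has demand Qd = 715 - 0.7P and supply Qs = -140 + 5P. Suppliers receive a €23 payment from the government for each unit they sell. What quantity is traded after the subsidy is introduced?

Q' = 35575/57

Pre-subsidy: 715 - 0.7P = -140 + 5P gives P* = 150, Q* = 610.
With the subsidy, sellers receive Ps = Pb + 23 for each unit, where Pb is the price buyers pay.
Supply in terms of Pb becomes Qs = -140 + 5(Pb + 23) = -25 + 5Pb. Setting this equal to demand: 715 - 0.7Pb = -25 + 5Pb, so Pb = 7400/57.
Sellers receive Ps = 7400/57 + 23 = 8711/57; Q' = 715 − 0.7·(7400/57) = 35575/57.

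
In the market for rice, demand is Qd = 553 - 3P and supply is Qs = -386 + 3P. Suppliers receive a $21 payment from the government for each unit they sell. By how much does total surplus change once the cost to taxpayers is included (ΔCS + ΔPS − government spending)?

Net change in total surplus = -$330.75

Pre-subsidy: 553 - 3P = -386 + 3P gives P* = 156.5, Q* = 83.5.
With the subsidy, sellers receive Ps = Pb + 21 for each unit, where Pb is the price buyers pay.
Supply in terms of Pb becomes Qs = -386 + 3(Pb + 21) = -323 + 3Pb. Setting this equal to demand: 553 - 3Pb = -323 + 3Pb, so Pb = 146.
Sellers receive Ps = 146 + 21 = 167; Q' = 553 − 3·146 = 115.
ΔCS = ½(83.5 + 115)(156.5 − 146) = 1042.125; ΔPS = ½(83.5 + 115)(167 − 156.5) = 1042.125.
Government spending = 21 × 115 = 2415.
Net change = 1042.125 + 1042.125 − 2415 = -330.75. The loss equals the DWL triangle ½·21·31.5.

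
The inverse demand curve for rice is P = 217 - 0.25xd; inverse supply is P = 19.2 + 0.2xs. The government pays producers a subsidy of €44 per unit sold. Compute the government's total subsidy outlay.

Government cost = 70928/3

Pre-subsidy: 217 - 0.25x = 19.2 + 0.2x gives x* = 3956/9 and P* = 964/9.
With the subsidy, sellers receive Ps = Pb + 44 for each unit, where Pb is the price buyers pay.
On the curves, Pb = 217 - 0.25x and Ps = 19.2 + 0.2x; the wedge Ps − Pb = 44 gives 19.2 + 0.2x − (217 - 0.25x) = 44, so x' = 1612/3.
Then Pb = 217 − 0.25·(1612/3) = 248/3 and Ps = 19.2 + 0.2·(1612/3) = 380/3.
Government outlay = subsidy × quantity = 44 × 1612/3 = 70928/3.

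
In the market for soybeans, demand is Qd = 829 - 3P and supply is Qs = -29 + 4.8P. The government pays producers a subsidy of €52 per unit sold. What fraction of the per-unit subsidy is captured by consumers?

Consumer share = 8/13

Pre-subsidy: 829 - 3P = -29 + 4.8P gives P* = 110, Q* = 499.
With the subsidy, sellers receive Ps = Pb + 52 for each unit, where Pb is the price buyers pay.
Supply in terms of Pb becomes Qs = -29 + 4.8(Pb + 52) = 220.6 + 4.8Pb. Setting this equal to demand: 829 - 3Pb = 220.6 + 4.8Pb, so Pb = 78.
Sellers receive Ps = 78 + 52 = 130; Q' = 829 − 3·78 = 595.
Buyers' price falls by P* − Pb = 110 − 78 = 32; sellers' price rises by Ps − P* = 130 − 110 = 20.
So consumers capture 32/52 = 8/13 of each unit of subsidy.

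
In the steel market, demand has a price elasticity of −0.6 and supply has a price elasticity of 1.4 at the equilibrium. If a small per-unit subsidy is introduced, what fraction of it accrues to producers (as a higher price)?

For a small subsidy around the equilibrium, the benefit split depends on the relative slopes, which at a point are proportional to the elasticities.
Buyer share = εs/(εs + |εd|) = 1.4/(1.4 + 0.6) = 0.7; seller share = |εd|/(εs + |εd|) = 0.3.
So producers capture 0.3 of the subsidy.

Producer share = 0.3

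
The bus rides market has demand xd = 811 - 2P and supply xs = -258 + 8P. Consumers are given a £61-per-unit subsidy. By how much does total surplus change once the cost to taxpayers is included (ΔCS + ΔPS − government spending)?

Pre-subsidy: 811 - 2P = -258 + 8P gives P* = 106.9, x* = 597.2.
With the rebate, buyers effectively pay Pb = Ps − 61, where Ps is the price sellers receive.
Demand in terms of Ps becomes xd = 811 − 2(Ps − 61) = 933 - 2Ps. Setting this equal to supply: 933 - 2Ps = -258 + 8Ps, so Ps = 119.1.
Buyers pay Pb = 119.1 − 61 = 58.1; x' = -258 + 8·119.1 = 694.8.
ΔCS = ½(597.2 + 694.8)(106.9 − 58.1) = 31524.8; ΔPS = ½(597.2 + 694.8)(119.1 − 106.9) = 7881.2.
Government spending = 61 × 694.8 = 42382.8.
Net change = 31524.8 + 7881.2 − 42382.8 = -2976.8. The loss equals the DWL triangle ½·61·97.6.

Net change in total surplus = -£2976.8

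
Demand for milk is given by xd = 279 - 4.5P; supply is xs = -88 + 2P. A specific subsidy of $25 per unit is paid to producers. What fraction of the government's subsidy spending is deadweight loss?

Pre-subsidy: 279 - 4.5P = -88 + 2P gives P* = 734/13, x* = 324/13.
With the subsidy, sellers receive Ps = Pb + 25 for each unit, where Pb is the price buyers pay.
Supply in terms of Pb becomes xs = -88 + 2(Pb + 25) = -38 + 2Pb. Setting this equal to demand: 279 - 4.5Pb = -38 + 2Pb, so Pb = 634/13.
Sellers receive Ps = 634/13 + 25 = 959/13; x' = 279 − 4.5·(634/13) = 774/13.
ΔCS = ½(324/13 + 774/13)(734/13 − 634/13) = 54900/169; ΔPS = ½(324/13 + 774/13)(959/13 − 734/13) = 123525/169.
Government spending = 25 × 774/13 = 19350/13.
DWL = ½ × 25 × (774/13 − 324/13) = 5625/13; fraction = (5625/13) / (19350/13) = 25/86.

DWL / government spending = 25/86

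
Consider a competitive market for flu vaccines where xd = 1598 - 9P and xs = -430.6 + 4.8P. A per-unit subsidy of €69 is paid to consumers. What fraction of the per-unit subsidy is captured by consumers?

Consumer share = 8/23

Pre-subsidy: 1598 - 9P = -430.6 + 4.8P gives P* = 147, x* = 275.
With the rebate, buyers effectively pay Pb = Ps − 69, where Ps is the price sellers receive.
Demand in terms of Ps becomes xd = 1598 − 9(Ps − 69) = 2219 - 9Ps. Setting this equal to supply: 2219 - 9Ps = -430.6 + 4.8Ps, so Ps = 192.
Buyers pay Pb = 192 − 69 = 123; x' = -430.6 + 4.8·192 = 491.
Buyers' price falls by P* − Pb = 147 − 123 = 24; sellers' price rises by Ps − P* = 192 − 147 = 45.
So consumers capture 24/69 = 8/23 of each unit of subsidy.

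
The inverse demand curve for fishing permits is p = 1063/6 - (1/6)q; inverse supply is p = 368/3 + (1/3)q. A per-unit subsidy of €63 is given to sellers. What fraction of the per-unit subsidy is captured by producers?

Producer share = 2/3

Pre-subsidy: 1063/6 - (1/6)q = 368/3 + (1/3)q gives q* = 109 and p* = 159.
With the subsidy, sellers receive ps = pb + 63 for each unit, where pb is the price buyers pay.
On the curves, pb = 1063/6 - (1/6)q and ps = 368/3 + (1/3)q; the wedge ps − pb = 63 gives 368/3 + (1/3)q − (1063/6 - (1/6)q) = 63, so q' = 235.
Then pb = 1063/6 − (1/6)·235 = 138 and ps = 368/3 + (1/3)·235 = 201.
Buyers' price falls by p* − pb = 159 − 138 = 21; sellers' price rises by ps − p* = 201 − 159 = 42.
So producers capture 42/63 = 2/3 of each unit of subsidy.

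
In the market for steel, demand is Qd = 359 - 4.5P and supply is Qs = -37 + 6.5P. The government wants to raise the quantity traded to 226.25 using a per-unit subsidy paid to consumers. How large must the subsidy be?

Required subsidy s = 11 per unit

At Q = 226.25, invert demand for the buyer price: Pb = (359 − 226.25)/4.5 = 29.5; invert supply for the seller price: Ps = (226.25 − (-37))/6.5 = 40.5.
The subsidy must fill the gap: s = Ps − Pb = 40.5 − 29.5 = 11.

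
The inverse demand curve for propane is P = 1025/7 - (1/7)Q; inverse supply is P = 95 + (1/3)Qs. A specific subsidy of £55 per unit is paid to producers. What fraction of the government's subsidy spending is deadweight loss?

Pre-subsidy: 1025/7 - (1/7)Q = 95 + (1/3)Q gives Q* = 108 and P* = 131.
With the subsidy, sellers receive Ps = Pb + 55 for each unit, where Pb is the price buyers pay.
On the curves, Pb = 1025/7 - (1/7)Q and Ps = 95 + (1/3)Q; the wedge Ps − Pb = 55 gives 95 + (1/3)Q − (1025/7 - (1/7)Q) = 55, so Q' = 223.5.
Then Pb = 1025/7 − (1/7)·223.5 = 114.5 and Ps = 95 + (1/3)·223.5 = 169.5.
ΔCS = ½(108 + 223.5)(131 − 114.5) = 2734.875; ΔPS = ½(108 + 223.5)(169.5 − 131) = 6381.375.
Government spending = 55 × 223.5 = 12292.5.
DWL = ½ × 55 × (223.5 − 108) = 3176.25; fraction = 3176.25 / 12292.5 = 77/298.

DWL / government spending = 77/298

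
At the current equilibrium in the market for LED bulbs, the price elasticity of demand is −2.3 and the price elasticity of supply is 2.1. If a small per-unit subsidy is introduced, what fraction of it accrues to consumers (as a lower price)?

For a small subsidy around the equilibrium, the benefit split depends on the relative slopes, which at a point are proportional to the elasticities.
Buyer share = εs/(εs + |εd|) = 2.1/(2.1 + 2.3) = 21/44; seller share = |εd|/(εs + |εd|) = 23/44.

Consumer share = 21/44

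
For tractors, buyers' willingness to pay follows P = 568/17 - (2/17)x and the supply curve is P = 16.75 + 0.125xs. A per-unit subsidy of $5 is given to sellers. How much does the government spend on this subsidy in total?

Government cost = 4910/11

Pre-subsidy: 568/17 - (2/17)x = 16.75 + 0.125x gives x* = 206/3 and P* = 76/3.
With the subsidy, sellers receive Ps = Pb + 5 for each unit, where Pb is the price buyers pay.
On the curves, Pb = 568/17 - (2/17)x and Ps = 16.75 + 0.125x; the wedge Ps − Pb = 5 gives 16.75 + 0.125x − (568/17 - (2/17)x) = 5, so x' = 982/11.
Then Pb = 568/17 − (2/17)·(982/11) = 252/11 and Ps = 16.75 + 0.125·(982/11) = 307/11.
Government outlay = subsidy × quantity = 5 × 982/11 = 4910/11.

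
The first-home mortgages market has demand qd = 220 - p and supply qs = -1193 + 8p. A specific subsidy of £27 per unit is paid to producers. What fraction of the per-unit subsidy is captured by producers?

Pre-subsidy: 220 - p = -1193 + 8p gives p* = 157, q* = 63.
With the subsidy, sellers receive ps = pb + 27 for each unit, where pb is the price buyers pay.
Supply in terms of pb becomes qs = -1193 + 8(pb + 27) = -977 + 8pb. Setting this equal to demand: 220 - pb = -977 + 8pb, so pb = 133.
Sellers receive ps = 133 + 27 = 160; q' = 220 − 1·133 = 87.
Buyers' price falls by p* − pb = 157 − 133 = 24; sellers' price rises by ps − p* = 160 − 157 = 3.
So producers capture 3/27 = 1/9 of each unit of subsidy.

Producer share = 1/9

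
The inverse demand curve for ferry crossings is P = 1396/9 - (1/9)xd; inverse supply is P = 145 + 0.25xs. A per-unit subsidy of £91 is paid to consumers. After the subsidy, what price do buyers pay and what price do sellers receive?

Pre-subsidy: 1396/9 - (1/9)x = 145 + 0.25x gives x* = 28 and P* = 152.
With the rebate, buyers effectively pay Pb = Ps − 91, where Ps is the price sellers receive.
On the curves, Pb = 1396/9 - (1/9)x and Ps = 145 + 0.25x; the wedge Ps − Pb = 91 gives 145 + 0.25x − (1396/9 - (1/9)x) = 91, so x' = 280.
Then Pb = 1396/9 − (1/9)·280 = 124 and Ps = 145 + 0.25·280 = 215.

Buyers pay £124; sellers receive £215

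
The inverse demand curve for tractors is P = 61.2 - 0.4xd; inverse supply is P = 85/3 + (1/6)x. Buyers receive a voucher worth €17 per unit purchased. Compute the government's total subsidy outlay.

Government cost = €1496

Pre-subsidy: 61.2 - 0.4x = 85/3 + (1/6)x gives x* = 58 and P* = 38.
With the rebate, buyers effectively pay Pb = Ps − 17, where Ps is the price sellers receive.
On the curves, Pb = 61.2 - 0.4x and Ps = 85/3 + (1/6)x; the wedge Ps − Pb = 17 gives 85/3 + (1/6)x − (61.2 - 0.4x) = 17, so x' = 88.
Then Pb = 61.2 − 0.4·88 = 26 and Ps = 85/3 + (1/6)·88 = 43.
Government outlay = subsidy × quantity = 17 × 88 = 1496.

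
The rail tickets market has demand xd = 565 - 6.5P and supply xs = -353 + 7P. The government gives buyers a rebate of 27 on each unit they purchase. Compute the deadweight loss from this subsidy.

Deadweight loss = 1228.5

Pre-subsidy: 565 - 6.5P = -353 + 7P gives P* = 68, x* = 123.
With the rebate, buyers effectively pay Pb = Ps − 27, where Ps is the price sellers receive.
Demand in terms of Ps becomes xd = 565 − 6.5(Ps − 27) = 740.5 - 6.5Ps. Setting this equal to supply: 740.5 - 6.5Ps = -353 + 7Ps, so Ps = 81.
Buyers pay Pb = 81 − 27 = 54; x' = -353 + 7·81 = 214.
The subsidy expands output by 214 − 123 = 91 past the efficient level; on those units the gap between marginal cost and willingness to pay runs from 0 up to 27.
DWL = ½ × 27 × 91 = 1228.5.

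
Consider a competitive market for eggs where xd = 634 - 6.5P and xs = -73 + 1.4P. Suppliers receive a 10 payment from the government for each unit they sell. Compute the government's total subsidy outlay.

Pre-subsidy: 634 - 6.5P = -73 + 1.4P gives P* = 7070/79, x* = 4131/79.
With the subsidy, sellers receive Ps = Pb + 10 for each unit, where Pb is the price buyers pay.
Supply in terms of Pb becomes xs = -73 + 1.4(Pb + 10) = -59 + 1.4Pb. Setting this equal to demand: 634 - 6.5Pb = -59 + 1.4Pb, so Pb = 6930/79.
Sellers receive Ps = 6930/79 + 10 = 7720/79; x' = 634 − 6.5·(6930/79) = 5041/79.
Government outlay = subsidy × quantity = 10 × 5041/79 = 50410/79.

Government cost = 50410/79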